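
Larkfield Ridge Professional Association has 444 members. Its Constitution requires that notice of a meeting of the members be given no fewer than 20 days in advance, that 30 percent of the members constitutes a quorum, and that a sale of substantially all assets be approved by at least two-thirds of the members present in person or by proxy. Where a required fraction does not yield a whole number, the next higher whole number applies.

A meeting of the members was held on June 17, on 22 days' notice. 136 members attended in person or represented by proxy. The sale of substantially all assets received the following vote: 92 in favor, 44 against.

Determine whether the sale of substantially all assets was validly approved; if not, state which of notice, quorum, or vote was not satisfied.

Valid — all requirements satisfied.

Notice: 22 days given; 20 required. Satisfied.
Quorum: 30% of 444 = 133.20, rounded up to 134; 136 present. Satisfied.
Vote: requires two-thirds of those present (136); 2/3 of 136 = 90.67, rounded up to 91, so 91 needed; 92 in favor. Satisfied.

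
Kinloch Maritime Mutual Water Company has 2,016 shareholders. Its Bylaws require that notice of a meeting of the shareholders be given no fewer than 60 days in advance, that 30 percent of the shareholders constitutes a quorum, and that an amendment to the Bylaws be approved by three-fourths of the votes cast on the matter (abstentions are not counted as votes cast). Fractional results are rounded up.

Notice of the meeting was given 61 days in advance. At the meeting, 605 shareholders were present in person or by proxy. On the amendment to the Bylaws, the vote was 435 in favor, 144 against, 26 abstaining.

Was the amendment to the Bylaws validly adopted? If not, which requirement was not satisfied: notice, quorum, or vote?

Notice: 61 days given; 60 required. Satisfied.
Quorum: 30% of 2,016 = 604.80, rounded up to 605; 605 present. Satisfied.
Vote: requires three-fourths of the votes cast (605 − 26 abstaining = 579); 3/4 of 579 = 434.25, rounded up to 435, so 435 needed; 435 in favor. Satisfied.

Valid — all requirements satisfied.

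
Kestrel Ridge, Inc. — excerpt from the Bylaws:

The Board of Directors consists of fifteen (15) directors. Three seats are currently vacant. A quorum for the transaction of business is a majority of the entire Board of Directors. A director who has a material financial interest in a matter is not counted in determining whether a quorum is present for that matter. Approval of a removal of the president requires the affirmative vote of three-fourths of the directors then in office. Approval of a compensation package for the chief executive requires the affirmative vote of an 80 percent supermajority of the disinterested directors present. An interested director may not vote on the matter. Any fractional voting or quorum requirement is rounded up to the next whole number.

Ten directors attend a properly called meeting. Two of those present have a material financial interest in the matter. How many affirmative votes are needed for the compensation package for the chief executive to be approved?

The compensation package for the chief executive requires four-fifths of the disinterested directors present (10 − 2 = 8).
4/5 of 8 = 6.40, rounded up to 7.

7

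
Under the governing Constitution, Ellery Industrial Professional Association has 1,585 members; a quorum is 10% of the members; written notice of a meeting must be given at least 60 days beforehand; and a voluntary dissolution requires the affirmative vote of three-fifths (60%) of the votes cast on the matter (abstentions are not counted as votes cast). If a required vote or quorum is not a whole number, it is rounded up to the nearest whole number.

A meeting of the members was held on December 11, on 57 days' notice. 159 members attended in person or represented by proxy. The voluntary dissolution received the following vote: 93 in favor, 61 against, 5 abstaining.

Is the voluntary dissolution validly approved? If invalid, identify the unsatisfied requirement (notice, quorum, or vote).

Invalid — notice requirement not satisfied.

Notice: 57 days given; 60 required. Not satisfied.
Quorum: 10% of 1,585 = 158.50, rounded up to 159; 159 present. Satisfied.
Vote: requires three-fifths of the votes cast (159 − 5 abstaining = 154); 3/5 of 154 = 92.40, rounded up to 93, so 93 needed; 93 in favor. Satisfied.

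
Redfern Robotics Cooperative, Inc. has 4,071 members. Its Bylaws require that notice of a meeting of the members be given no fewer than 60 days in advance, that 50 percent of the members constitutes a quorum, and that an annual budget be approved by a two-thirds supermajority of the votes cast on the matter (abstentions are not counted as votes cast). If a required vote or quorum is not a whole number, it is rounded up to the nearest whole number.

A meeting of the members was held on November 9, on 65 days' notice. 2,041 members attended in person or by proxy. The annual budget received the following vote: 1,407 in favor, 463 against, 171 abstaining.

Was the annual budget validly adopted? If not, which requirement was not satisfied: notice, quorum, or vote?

Valid — all requirements satisfied.

Notice: 65 days given; 60 required. Satisfied.
Quorum: 50% of 4,071 = 2,035.50, rounded up to 2,036; 2,041 present. Satisfied.
Vote: requires two-thirds of the votes cast (2,041 − 171 abstaining = 1,870); 2/3 of 1870 = 1246.67, rounded up to 1247, so 1,247 needed; 1,407 in favor. Satisfied.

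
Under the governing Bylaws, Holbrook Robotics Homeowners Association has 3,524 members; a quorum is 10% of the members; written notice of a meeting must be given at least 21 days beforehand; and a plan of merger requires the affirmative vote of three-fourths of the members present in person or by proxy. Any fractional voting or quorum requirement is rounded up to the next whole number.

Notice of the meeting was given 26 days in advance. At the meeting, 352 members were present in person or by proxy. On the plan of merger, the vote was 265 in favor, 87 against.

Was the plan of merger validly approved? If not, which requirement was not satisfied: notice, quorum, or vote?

Notice: 26 days given; 21 required. Satisfied.
Quorum: 10% of 3,524 = 352.40, rounded up to 353; 352 present. Not satisfied.
Vote: requires three-fourths of those present (352); 3/4 of 352 = 264, so 264 needed; 265 in favor. Satisfied.

Invalid — quorum requirement not satisfied.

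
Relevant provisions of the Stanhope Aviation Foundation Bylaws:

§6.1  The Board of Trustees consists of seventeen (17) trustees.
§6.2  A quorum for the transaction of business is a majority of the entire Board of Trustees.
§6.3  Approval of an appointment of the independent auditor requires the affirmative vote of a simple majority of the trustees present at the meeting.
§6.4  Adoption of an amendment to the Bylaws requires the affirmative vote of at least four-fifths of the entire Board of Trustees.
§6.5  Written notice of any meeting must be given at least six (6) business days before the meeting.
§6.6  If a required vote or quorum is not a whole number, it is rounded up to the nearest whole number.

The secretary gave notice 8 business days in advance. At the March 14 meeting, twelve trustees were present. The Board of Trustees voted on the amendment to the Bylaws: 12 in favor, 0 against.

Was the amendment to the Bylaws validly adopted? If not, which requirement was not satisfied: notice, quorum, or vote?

Invalid — vote requirement not satisfied.

Notice: 8 business days given; 6 required (8 ≥ 6). Satisfied.
Quorum: 12 present; quorum is 9. Satisfied.
Vote: the amendment to the Bylaws requires four-fifths of the entire Board of Trustees (17). 4/5 of 17 = 13.60, rounded up to 14, so 14 affirmative votes are needed; 12 voted in favor. Not satisfied.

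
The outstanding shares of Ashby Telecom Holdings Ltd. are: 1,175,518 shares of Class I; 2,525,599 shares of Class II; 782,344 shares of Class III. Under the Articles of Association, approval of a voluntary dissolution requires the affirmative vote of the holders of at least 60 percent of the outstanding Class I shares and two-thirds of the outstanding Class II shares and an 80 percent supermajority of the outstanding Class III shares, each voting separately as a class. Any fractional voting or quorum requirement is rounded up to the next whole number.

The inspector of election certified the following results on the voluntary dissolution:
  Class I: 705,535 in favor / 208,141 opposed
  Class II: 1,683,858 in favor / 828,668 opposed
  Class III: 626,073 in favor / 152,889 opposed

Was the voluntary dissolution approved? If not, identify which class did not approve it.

Approved — every class gave the required vote.

Class I: 3/5 of 1175518 = 705310.80, rounded up to 705311; 705,311 required, 705,535 in favor — approved.
Class II: 2/3 of 2525599 = 1683732.67, rounded up to 1683733; 1,683,733 required, 1,683,858 in favor — approved.
Class III: 4/5 of 782344 = 625875.20, rounded up to 625876; 625,876 required, 626,073 in favor — approved.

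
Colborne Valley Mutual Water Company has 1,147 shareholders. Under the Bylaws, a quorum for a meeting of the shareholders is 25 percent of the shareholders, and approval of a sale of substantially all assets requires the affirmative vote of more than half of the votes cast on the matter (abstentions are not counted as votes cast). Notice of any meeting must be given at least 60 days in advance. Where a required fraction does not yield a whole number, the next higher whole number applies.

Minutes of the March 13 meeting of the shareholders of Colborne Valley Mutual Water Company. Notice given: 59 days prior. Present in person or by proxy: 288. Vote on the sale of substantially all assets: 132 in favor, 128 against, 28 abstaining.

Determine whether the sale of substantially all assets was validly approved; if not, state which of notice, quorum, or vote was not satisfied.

Invalid — notice requirement not satisfied.

Notice: 59 days given; 60 required. Not satisfied.
Quorum: 25% of 1,147 = 286.75, rounded up to 287; 288 present. Satisfied.
Vote: requires a majority of the votes cast (288 − 28 abstaining = 260); a majority of 260 is 131, so 131 needed; 132 in favor. Satisfied.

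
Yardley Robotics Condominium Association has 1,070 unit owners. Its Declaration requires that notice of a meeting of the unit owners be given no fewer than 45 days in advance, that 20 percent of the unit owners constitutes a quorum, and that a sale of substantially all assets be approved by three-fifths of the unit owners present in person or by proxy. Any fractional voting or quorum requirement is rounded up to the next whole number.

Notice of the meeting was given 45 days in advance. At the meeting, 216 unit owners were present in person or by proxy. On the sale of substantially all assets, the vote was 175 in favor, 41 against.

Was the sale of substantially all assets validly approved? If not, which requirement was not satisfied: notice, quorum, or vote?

Valid — all requirements satisfied.

Notice: 45 days given; 45 required. Satisfied.
Quorum: 20% of 1,070 = 214; 216 present. Satisfied.
Vote: requires three-fifths of those present (216); 3/5 of 216 = 129.60, rounded up to 130, so 130 needed; 175 in favor. Satisfied.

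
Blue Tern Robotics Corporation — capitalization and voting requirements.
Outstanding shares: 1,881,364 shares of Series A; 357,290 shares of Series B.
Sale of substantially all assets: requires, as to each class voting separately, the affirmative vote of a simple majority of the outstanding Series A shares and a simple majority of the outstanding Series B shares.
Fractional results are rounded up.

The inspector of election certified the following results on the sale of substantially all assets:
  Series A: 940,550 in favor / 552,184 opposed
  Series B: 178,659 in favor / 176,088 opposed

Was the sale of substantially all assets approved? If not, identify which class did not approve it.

Not approved — the Series A shares did not give the required vote.

Series A: a majority of 1881364 is 940683; 940,683 required, 940,550 in favor — not approved.
Series B: a majority of 357290 is 178646; 178,646 required, 178,659 in favor — approved.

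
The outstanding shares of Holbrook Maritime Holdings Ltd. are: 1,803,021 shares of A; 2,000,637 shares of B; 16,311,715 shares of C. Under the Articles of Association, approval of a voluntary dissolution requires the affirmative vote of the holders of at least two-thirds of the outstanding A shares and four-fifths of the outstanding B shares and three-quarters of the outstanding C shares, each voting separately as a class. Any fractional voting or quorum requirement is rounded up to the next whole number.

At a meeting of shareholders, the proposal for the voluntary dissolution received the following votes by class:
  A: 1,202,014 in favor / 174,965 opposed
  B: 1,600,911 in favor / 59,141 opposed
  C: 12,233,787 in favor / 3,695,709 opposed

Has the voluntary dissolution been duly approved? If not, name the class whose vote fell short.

A: 2/3 of 1803021 = 1202014; 1,202,014 required, 1,202,014 in favor — approved.
B: 4/5 of 2000637 = 1600509.60, rounded up to 1600510; 1,600,510 required, 1,600,911 in favor — approved.
C: 3/4 of 16311715 = 12233786.25, rounded up to 12233787; 12,233,787 required, 12,233,787 in favor — approved.

Approved — every class gave the required vote.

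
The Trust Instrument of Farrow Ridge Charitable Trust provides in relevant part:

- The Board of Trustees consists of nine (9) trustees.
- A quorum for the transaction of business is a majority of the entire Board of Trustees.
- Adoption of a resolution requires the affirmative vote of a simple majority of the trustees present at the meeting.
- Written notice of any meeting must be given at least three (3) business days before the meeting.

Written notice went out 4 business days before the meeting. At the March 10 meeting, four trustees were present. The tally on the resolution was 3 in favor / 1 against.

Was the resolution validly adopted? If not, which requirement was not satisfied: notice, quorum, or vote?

Invalid — quorum requirement not satisfied.

Notice: 4 business days given; 3 required (4 ≥ 3). Satisfied.
Quorum: 4 present; quorum is 5. Not satisfied.
Vote: the resolution requires a majority of the trustees present (4). A majority of 4 is 3, so 3 affirmative votes are needed; 3 voted in favor. Satisfied. (Moot — without a quorum no business can be validly transacted.)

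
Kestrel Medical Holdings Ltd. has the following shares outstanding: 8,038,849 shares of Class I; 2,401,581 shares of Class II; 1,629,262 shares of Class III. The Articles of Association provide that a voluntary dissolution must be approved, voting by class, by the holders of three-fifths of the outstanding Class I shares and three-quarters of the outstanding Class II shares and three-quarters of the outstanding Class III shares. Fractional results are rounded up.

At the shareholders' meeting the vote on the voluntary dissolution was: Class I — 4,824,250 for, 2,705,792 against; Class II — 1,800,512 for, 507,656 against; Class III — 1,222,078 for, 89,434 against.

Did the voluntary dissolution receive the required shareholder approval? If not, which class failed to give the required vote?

Not approved — the Class II shares did not give the required vote.

Class I: 3/5 of 8038849 = 4823309.40, rounded up to 4823310; 4,823,310 required, 4,824,250 in favor — approved.
Class II: 3/4 of 2401581 = 1801185.75, rounded up to 1801186; 1,801,186 required, 1,800,512 in favor — not approved.
Class III: 3/4 of 1629262 = 1221946.50, rounded up to 1221947; 1,221,947 required, 1,222,078 in favor — approved.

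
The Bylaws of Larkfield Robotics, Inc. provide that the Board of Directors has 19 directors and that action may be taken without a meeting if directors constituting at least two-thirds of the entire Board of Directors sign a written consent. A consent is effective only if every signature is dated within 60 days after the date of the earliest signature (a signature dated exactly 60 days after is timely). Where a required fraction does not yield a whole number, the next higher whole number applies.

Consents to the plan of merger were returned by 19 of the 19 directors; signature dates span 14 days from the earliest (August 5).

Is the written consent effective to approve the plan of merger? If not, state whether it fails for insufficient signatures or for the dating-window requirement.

Effective — both the signature and dating-window requirements are satisfied.

Signatures required: at least two-thirds of 19 — 2/3 of 19 = 12.67, rounded up to 13, so 13 needed; 19 signed. Sufficient.
Dating window: the latest signature is 14 days after the earliest; the limit is 60 days. Within the window.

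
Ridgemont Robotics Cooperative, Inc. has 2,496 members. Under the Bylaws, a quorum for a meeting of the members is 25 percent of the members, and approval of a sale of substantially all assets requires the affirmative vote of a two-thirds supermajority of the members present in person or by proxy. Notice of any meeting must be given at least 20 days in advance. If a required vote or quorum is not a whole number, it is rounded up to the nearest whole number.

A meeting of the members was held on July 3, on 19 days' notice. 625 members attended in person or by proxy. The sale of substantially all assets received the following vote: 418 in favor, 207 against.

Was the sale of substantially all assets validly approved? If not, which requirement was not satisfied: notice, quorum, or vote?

Invalid — notice requirement not satisfied.

Notice: 19 days given; 20 required. Not satisfied.
Quorum: 25% of 2,496 = 624; 625 present. Satisfied.
Vote: requires two-thirds of those present (625); 2/3 of 625 = 416.67, rounded up to 417, so 417 needed; 418 in favor. Satisfied.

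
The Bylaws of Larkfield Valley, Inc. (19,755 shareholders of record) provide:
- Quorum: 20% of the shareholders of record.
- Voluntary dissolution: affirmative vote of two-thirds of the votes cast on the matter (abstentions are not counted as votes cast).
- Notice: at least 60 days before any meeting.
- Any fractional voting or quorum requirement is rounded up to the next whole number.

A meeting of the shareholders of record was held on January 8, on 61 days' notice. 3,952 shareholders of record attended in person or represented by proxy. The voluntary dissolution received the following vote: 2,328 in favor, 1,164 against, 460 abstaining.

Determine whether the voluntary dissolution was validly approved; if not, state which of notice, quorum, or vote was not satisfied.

Notice: 61 days given; 60 required. Satisfied.
Quorum: 20% of 19,755 = 3,951; 3,952 present. Satisfied.
Vote: requires two-thirds of the votes cast (3,952 − 460 abstaining = 3,492); 2/3 of 3492 = 2328, so 2,328 needed; 2,328 in favor. Satisfied.

Valid — all requirements satisfied.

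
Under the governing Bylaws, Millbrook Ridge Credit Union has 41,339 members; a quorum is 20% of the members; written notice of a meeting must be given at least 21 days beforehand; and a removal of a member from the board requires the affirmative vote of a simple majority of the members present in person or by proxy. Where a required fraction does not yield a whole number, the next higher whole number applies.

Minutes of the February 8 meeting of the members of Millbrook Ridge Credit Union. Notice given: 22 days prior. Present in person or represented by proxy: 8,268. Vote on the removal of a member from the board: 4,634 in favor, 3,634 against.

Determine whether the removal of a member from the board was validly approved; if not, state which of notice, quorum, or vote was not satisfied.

Notice: 22 days given; 21 required. Satisfied.
Quorum: 20% of 41,339 = 8,267.80, rounded up to 8,268; 8,268 present. Satisfied.
Vote: requires a majority of those present (8,268); a majority of 8268 is 4135, so 4,135 needed; 4,634 in favor. Satisfied.

Valid — all requirements satisfied.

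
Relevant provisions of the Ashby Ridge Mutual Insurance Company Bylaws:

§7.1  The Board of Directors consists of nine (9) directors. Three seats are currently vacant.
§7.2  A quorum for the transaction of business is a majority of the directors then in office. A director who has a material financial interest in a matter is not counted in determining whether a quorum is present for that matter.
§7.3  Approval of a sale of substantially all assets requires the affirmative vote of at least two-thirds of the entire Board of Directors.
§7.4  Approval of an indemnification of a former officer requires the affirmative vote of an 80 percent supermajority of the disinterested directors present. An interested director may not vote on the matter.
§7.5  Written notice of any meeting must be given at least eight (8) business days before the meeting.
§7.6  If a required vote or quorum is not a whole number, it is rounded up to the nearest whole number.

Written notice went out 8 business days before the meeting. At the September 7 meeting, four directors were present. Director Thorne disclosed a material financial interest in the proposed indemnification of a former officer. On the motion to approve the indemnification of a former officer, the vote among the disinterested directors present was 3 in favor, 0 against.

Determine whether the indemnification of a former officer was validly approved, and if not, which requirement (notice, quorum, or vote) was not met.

Invalid — quorum requirement not satisfied.

Notice: 8 business days given; 8 required (8 ≥ 8). Satisfied.
Quorum: 4 present, but the 1 interested director does not count, leaving 3. Quorum is 4. Not satisfied.
Vote: the indemnification of a former officer requires four-fifths of the disinterested directors present (4 − 1 = 3). 4/5 of 3 = 2.40, rounded up to 3, so 3 affirmative votes are needed; 3 voted in favor. Satisfied. (Moot — without a quorum no business can be validly transacted.)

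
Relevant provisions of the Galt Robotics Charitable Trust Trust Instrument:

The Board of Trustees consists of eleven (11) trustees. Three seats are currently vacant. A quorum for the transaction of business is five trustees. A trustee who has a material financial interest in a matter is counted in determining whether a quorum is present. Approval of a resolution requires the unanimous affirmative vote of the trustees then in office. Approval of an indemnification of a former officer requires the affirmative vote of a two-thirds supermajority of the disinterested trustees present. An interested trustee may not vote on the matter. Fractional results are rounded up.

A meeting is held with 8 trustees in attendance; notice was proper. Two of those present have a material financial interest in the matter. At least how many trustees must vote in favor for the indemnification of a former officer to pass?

4

The indemnification of a former officer requires two-thirds of the disinterested trustees present (8 − 2 = 6).
2/3 of 6 = 4.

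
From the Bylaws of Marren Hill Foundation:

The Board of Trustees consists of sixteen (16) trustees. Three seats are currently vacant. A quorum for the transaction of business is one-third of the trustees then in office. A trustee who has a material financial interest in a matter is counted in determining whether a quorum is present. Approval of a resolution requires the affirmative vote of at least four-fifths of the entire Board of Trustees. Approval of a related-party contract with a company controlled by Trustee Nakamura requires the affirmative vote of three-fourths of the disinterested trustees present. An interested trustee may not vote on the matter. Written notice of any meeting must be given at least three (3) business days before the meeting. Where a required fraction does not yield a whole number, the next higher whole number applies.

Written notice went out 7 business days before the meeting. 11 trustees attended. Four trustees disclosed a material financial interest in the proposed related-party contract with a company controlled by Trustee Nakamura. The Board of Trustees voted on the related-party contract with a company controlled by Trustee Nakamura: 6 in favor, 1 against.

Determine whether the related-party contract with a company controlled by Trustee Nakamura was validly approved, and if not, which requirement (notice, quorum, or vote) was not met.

Notice: 7 business days given; 3 required (7 ≥ 3). Satisfied.
Quorum: 11 present (interested trustees count toward quorum); quorum is 5. Satisfied.
Vote: the related-party contract with a company controlled by Trustee Nakamura requires three-fourths of the disinterested trustees present (11 − 4 = 7). 3/4 of 7 = 5.25, rounded up to 6, so 6 affirmative votes are needed; 6 voted in favor. Satisfied.

Valid — all requirements satisfied.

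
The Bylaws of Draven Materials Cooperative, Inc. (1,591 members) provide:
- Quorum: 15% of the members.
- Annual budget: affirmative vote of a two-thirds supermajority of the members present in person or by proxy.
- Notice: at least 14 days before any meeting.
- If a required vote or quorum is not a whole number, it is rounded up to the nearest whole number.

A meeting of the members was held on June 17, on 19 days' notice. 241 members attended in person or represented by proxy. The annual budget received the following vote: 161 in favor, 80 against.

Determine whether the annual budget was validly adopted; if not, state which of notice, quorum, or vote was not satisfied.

Valid — all requirements satisfied.

Notice: 19 days given; 14 required. Satisfied.
Quorum: 15% of 1,591 = 238.65, rounded up to 239; 241 present. Satisfied.
Vote: requires two-thirds of those present (241); 2/3 of 241 = 160.67, rounded up to 161, so 161 needed; 161 in favor. Satisfied.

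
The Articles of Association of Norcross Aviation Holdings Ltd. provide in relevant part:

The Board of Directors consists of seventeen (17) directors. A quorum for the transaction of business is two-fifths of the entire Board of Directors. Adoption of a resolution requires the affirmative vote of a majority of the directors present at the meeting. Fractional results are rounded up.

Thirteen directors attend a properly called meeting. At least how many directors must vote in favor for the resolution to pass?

7

The resolution requires a majority of the directors present (13).
A majority of 13 is 7.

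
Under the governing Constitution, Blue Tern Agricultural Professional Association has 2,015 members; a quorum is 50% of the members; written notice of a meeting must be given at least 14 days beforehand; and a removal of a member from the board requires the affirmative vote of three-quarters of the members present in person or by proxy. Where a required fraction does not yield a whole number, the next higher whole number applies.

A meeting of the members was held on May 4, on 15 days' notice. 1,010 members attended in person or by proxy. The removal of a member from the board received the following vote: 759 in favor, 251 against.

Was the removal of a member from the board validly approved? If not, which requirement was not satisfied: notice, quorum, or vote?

Valid — all requirements satisfied.

Notice: 15 days given; 14 required. Satisfied.
Quorum: 50% of 2,015 = 1,007.50, rounded up to 1,008; 1,010 present. Satisfied.
Vote: requires three-fourths of those present (1,010); 3/4 of 1010 = 757.50, rounded up to 758, so 758 needed; 759 in favor. Satisfied.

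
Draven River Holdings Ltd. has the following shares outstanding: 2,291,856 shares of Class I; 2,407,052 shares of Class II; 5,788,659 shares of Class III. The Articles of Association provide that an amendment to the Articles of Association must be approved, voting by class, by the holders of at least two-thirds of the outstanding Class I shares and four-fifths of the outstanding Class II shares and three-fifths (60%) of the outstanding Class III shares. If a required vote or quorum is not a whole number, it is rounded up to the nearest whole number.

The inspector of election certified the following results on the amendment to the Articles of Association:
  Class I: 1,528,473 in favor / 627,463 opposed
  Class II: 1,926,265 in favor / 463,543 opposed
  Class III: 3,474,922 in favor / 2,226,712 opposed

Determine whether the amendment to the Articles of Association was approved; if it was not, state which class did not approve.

Approved — every class gave the required vote.

Class I: 2/3 of 2291856 = 1527904; 1,527,904 required, 1,528,473 in favor — approved.
Class II: 4/5 of 2407052 = 1925641.60, rounded up to 1925642; 1,925,642 required, 1,926,265 in favor — approved.
Class III: 3/5 of 5788659 = 3473195.40, rounded up to 3473196; 3,473,196 required, 3,474,922 in favor — approved.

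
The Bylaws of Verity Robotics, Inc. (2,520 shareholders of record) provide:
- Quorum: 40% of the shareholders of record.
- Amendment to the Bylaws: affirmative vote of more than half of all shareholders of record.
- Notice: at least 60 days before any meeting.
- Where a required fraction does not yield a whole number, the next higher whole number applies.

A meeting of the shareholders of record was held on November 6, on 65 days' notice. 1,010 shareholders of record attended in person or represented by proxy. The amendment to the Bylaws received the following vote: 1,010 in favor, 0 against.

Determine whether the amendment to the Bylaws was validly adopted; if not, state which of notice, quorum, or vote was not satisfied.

Notice: 65 days given; 60 required. Satisfied.
Quorum: 40% of 2,520 = 1,008; 1,010 present. Satisfied.
Vote: requires a majority of all shareholders of record (2,520); a majority of 2520 is 1261, so 1,261 needed; 1,010 in favor. Not satisfied.

Invalid — vote requirement not satisfied.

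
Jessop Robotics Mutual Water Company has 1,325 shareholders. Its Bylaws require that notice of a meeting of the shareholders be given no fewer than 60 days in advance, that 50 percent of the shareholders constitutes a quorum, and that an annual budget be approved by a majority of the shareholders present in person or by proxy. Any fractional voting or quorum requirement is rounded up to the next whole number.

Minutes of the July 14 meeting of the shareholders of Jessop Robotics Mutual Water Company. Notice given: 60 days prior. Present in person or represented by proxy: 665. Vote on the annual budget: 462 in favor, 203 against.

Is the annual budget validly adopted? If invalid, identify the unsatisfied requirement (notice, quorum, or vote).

Valid — all requirements satisfied.

Notice: 60 days given; 60 required. Satisfied.
Quorum: 50% of 1,325 = 662.50, rounded up to 663; 665 present. Satisfied.
Vote: requires a majority of those present (665); a majority of 665 is 333, so 333 needed; 462 in favor. Satisfied.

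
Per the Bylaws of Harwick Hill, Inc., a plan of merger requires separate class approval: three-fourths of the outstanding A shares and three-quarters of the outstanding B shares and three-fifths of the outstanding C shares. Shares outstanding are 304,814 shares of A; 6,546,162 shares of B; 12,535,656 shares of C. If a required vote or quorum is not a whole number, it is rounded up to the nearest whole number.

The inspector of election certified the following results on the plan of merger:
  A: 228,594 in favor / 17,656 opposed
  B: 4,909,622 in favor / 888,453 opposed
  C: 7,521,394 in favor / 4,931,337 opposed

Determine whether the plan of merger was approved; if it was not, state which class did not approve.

A: 3/4 of 304814 = 228610.50, rounded up to 228611; 228,611 required, 228,594 in favor — not approved.
B: 3/4 of 6546162 = 4909621.50, rounded up to 4909622; 4,909,622 required, 4,909,622 in favor — approved.
C: 3/5 of 12535656 = 7521393.60, rounded up to 7521394; 7,521,394 required, 7,521,394 in favor — approved.

Not approved — the A shares did not give the required vote.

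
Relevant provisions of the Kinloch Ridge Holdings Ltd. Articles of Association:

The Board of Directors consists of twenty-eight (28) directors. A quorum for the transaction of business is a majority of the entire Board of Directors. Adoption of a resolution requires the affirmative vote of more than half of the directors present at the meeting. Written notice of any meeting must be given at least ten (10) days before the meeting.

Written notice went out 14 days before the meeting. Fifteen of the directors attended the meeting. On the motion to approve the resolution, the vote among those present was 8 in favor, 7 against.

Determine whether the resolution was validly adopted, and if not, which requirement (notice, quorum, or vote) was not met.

Notice: 14 days given; 10 required (14 ≥ 10). Satisfied.
Quorum: 15 present; quorum is 15. Satisfied.
Vote: the resolution requires a majority of the directors present (15). A majority of 15 is 8, so 8 affirmative votes are needed; 8 voted in favor. Satisfied.

Valid — all requirements satisfied.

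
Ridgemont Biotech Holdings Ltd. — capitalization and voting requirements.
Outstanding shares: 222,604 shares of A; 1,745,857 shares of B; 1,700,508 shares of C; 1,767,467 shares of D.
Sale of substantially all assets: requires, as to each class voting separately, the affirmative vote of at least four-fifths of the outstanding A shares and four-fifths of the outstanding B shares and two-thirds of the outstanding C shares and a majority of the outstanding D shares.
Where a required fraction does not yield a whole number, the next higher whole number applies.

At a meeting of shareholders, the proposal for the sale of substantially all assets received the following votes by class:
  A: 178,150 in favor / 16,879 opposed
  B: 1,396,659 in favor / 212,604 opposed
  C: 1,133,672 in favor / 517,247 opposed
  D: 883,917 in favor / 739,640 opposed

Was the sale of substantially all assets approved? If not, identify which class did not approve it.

Not approved — the B shares did not give the required vote.

A: 4/5 of 222604 = 178083.20, rounded up to 178084; 178,084 required, 178,150 in favor — approved.
B: 4/5 of 1745857 = 1396685.60, rounded up to 1396686; 1,396,686 required, 1,396,659 in favor — not approved.
C: 2/3 of 1700508 = 1133672; 1,133,672 required, 1,133,672 in favor — approved.
D: a majority of 1767467 is 883734; 883,734 required, 883,917 in favor — approved.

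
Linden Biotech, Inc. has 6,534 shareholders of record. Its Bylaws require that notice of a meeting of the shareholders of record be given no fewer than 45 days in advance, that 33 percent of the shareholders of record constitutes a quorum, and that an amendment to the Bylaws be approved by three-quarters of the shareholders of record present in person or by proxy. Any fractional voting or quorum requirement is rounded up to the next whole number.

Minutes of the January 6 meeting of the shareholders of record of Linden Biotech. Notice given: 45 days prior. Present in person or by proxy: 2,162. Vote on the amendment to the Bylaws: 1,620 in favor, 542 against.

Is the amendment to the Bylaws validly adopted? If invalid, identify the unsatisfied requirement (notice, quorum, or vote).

Invalid — vote requirement not satisfied.

Notice: 45 days given; 45 required. Satisfied.
Quorum: 33% of 6,534 = 2,156.22, rounded up to 2,157; 2,162 present. Satisfied.
Vote: requires three-fourths of those present (2,162); 3/4 of 2162 = 1621.50, rounded up to 1622, so 1,622 needed; 1,620 in favor. Not satisfied.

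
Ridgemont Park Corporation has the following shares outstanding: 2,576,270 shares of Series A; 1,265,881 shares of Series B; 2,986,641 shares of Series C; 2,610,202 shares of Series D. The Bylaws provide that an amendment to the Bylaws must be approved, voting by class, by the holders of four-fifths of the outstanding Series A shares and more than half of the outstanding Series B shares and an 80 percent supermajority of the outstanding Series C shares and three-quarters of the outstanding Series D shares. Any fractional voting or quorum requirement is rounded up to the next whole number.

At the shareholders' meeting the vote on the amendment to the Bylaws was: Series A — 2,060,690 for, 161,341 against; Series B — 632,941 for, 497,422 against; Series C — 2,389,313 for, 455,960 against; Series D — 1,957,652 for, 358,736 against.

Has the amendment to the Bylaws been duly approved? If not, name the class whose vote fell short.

Not approved — the Series A shares did not give the required vote.

Series A: 4/5 of 2576270 = 2061016; 2,061,016 required, 2,060,690 in favor — not approved.
Series B: a majority of 1265881 is 632941; 632,941 required, 632,941 in favor — approved.
Series C: 4/5 of 2986641 = 2389312.80, rounded up to 2389313; 2,389,313 required, 2,389,313 in favor — approved.
Series D: 3/4 of 2610202 = 1957651.50, rounded up to 1957652; 1,957,652 required, 1,957,652 in favor — approved.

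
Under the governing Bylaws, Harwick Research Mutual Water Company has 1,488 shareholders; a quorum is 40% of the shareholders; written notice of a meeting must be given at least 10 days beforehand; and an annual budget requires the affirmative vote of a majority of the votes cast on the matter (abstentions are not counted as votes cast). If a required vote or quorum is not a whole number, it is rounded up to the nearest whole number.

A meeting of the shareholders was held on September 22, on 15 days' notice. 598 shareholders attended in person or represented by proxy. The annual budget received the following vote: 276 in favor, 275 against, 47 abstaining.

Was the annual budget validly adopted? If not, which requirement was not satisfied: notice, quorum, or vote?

Notice: 15 days given; 10 required. Satisfied.
Quorum: 40% of 1,488 = 595.20, rounded up to 596; 598 present. Satisfied.
Vote: requires a majority of the votes cast (598 − 47 abstaining = 551); a majority of 551 is 276, so 276 needed; 276 in favor. Satisfied.

Valid — all requirements satisfied.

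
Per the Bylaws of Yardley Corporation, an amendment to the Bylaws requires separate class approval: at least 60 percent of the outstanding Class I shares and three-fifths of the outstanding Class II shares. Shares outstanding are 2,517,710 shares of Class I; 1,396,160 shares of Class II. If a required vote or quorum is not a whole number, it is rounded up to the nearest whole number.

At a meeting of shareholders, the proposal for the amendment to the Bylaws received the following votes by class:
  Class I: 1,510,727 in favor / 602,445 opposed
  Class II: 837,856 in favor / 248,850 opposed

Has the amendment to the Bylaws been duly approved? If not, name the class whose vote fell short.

Approved — every class gave the required vote.

Class I: 3/5 of 2517710 = 1510626; 1,510,626 required, 1,510,727 in favor — approved.
Class II: 3/5 of 1396160 = 837696; 837,696 required, 837,856 in favor — approved.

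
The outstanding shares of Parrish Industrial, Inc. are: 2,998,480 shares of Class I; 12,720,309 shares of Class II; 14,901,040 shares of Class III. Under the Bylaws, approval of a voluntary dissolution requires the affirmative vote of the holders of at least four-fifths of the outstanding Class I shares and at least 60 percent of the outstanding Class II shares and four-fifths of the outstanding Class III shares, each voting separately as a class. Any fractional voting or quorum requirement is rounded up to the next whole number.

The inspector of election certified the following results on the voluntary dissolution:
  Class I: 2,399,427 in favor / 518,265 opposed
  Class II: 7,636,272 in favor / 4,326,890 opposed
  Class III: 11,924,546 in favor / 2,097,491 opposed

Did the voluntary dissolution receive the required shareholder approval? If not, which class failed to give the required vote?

Class I: 4/5 of 2998480 = 2398784; 2,398,784 required, 2,399,427 in favor — approved.
Class II: 3/5 of 12720309 = 7632185.40, rounded up to 7632186; 7,632,186 required, 7,636,272 in favor — approved.
Class III: 4/5 of 14901040 = 11920832; 11,920,832 required, 11,924,546 in favor — approved.

Approved — every class gave the required vote.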